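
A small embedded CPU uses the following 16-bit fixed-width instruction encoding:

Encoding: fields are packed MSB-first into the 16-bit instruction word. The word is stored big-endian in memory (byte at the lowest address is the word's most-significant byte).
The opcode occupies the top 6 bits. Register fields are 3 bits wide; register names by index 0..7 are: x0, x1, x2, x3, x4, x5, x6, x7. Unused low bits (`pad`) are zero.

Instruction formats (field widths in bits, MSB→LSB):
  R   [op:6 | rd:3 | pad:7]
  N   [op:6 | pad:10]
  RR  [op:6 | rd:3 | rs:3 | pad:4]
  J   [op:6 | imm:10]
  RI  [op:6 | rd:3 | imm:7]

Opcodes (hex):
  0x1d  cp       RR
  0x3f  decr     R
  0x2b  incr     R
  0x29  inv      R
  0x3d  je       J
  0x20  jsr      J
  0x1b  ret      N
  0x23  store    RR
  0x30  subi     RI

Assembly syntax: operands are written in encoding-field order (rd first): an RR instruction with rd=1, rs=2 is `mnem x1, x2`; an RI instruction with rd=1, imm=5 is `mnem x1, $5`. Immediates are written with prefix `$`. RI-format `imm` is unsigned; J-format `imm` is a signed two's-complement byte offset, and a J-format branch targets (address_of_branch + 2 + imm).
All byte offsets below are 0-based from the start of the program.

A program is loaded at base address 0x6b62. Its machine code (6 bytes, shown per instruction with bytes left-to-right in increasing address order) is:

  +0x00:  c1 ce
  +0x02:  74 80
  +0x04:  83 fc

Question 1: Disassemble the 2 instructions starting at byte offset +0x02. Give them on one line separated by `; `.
cp x1, x0; jsr $-4

off 0x02: read 74 80 as big → 0x7480
  opcode bits[15:10]=0x1d: cp/RR
  rd@[9:7]=0x1 ⇒ x1
  rs@[6:4]=0x0 ⇒ x0
off 0x04: read 83 fc as big → 0x83fc
  opcode bits[15:10]=0x20: jsr/J
  imm@[9:0]=0x3fc (s10→-4) ⇒ $-4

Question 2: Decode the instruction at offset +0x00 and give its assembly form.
@+00  big-endian(c1 ce) = 0xc1ce
  top 6b → 0x30 → subi [RI]
  rd: (w>>7)&0x7=0x3 → x3
  imm: (w>>0)&0x7f=0x4e → $78

subi x3, $78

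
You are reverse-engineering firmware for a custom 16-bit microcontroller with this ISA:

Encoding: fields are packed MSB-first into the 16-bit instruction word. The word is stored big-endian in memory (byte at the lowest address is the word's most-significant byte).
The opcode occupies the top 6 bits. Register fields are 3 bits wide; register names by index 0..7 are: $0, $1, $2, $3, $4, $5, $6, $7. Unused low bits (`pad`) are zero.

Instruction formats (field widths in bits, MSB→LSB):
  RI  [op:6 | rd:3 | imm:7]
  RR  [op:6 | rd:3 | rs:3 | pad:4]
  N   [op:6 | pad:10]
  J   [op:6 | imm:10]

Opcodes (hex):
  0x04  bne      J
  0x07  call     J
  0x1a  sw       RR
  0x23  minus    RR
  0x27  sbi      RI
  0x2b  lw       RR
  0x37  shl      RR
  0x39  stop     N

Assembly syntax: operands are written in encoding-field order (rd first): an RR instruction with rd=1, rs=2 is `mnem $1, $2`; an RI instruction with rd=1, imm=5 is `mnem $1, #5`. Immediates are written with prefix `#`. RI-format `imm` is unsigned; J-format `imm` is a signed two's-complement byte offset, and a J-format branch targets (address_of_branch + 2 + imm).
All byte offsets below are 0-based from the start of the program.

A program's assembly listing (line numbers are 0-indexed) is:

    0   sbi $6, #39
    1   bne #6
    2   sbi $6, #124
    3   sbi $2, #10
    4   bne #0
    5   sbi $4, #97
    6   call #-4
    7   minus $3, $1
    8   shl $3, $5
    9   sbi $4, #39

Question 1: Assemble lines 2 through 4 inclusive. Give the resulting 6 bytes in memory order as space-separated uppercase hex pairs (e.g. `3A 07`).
line 2 (sbi): pack op=0x27:6|rd=6:3|imm=124:7 = 0x9f7c; big→ 9f 7c
line 3 (sbi): pack op=0x27:6|rd=2:3|imm=10:7 = 0x9d0a; big→ 9d 0a
line 4 (bne): pack op=0x4:6|imm=0:10 = 0x1000; big→ 10 00

9F 7C 9D 0A 10 00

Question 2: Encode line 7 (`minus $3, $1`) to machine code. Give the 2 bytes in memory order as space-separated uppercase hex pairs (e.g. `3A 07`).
line 7 (minus): pack op=0x23:6|rd=3:3|rs=1:3|pad=0:4 = 0x8d90; big→ 8d 90

8D 90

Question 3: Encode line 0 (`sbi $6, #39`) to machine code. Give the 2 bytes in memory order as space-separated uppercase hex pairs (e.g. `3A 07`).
0. sbi fields op=0x27:6|rd=6:3|imm=39:7 → word 9f27h → 9f 27

9F 27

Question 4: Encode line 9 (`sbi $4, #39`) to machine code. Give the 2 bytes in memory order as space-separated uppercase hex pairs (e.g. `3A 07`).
line 9 (sbi): pack op=0x27:6|rd=4:3|imm=39:7 = 0x9e27; big→ 9e 27

9E 27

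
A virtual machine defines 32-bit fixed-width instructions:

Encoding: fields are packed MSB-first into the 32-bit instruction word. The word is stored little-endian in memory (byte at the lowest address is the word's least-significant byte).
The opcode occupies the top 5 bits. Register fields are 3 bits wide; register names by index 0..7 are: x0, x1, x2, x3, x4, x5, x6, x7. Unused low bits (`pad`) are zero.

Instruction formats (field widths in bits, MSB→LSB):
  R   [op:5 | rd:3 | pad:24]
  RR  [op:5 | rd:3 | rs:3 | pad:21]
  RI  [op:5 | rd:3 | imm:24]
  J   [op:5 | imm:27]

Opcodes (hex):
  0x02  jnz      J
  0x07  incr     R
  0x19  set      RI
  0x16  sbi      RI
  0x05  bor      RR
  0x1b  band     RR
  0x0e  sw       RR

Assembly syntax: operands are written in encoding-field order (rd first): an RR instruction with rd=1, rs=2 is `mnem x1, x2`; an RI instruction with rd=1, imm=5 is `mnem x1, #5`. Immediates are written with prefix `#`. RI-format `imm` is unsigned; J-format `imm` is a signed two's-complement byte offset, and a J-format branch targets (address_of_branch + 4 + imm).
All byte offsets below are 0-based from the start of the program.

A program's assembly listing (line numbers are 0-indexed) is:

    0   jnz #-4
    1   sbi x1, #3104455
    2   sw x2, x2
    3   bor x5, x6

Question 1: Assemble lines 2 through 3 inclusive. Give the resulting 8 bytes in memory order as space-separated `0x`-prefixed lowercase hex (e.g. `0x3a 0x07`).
0x00 0x00 0x40 0x72 0x00 0x00 0xc0 0x2d

L2: sw op=0xe:5|rd=2:3|rs=2:3|pad=0:21 ⇒ 0x72400000 ⇒ little 00 00 40 72
L3: bor op=0x5:5|rd=5:3|rs=6:3|pad=0:21 ⇒ 0x2dc00000 ⇒ little 00 00 c0 2d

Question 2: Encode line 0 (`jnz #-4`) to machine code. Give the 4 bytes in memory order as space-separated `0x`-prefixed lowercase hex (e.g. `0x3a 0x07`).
L0: jnz op=0x2:5|imm=-4:27 ⇒ 0x17fffffc ⇒ little fc ff ff 17

0xfc 0xff 0xff 0x17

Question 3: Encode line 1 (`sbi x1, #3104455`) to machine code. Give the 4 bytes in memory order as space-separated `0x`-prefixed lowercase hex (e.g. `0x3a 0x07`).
0xc7 0x5e 0x2f 0xb1

L1: sbi op=0x16:5|rd=1:3|imm=3104455:24 ⇒ 0xb12f5ec7 ⇒ little c7 5e 2f b1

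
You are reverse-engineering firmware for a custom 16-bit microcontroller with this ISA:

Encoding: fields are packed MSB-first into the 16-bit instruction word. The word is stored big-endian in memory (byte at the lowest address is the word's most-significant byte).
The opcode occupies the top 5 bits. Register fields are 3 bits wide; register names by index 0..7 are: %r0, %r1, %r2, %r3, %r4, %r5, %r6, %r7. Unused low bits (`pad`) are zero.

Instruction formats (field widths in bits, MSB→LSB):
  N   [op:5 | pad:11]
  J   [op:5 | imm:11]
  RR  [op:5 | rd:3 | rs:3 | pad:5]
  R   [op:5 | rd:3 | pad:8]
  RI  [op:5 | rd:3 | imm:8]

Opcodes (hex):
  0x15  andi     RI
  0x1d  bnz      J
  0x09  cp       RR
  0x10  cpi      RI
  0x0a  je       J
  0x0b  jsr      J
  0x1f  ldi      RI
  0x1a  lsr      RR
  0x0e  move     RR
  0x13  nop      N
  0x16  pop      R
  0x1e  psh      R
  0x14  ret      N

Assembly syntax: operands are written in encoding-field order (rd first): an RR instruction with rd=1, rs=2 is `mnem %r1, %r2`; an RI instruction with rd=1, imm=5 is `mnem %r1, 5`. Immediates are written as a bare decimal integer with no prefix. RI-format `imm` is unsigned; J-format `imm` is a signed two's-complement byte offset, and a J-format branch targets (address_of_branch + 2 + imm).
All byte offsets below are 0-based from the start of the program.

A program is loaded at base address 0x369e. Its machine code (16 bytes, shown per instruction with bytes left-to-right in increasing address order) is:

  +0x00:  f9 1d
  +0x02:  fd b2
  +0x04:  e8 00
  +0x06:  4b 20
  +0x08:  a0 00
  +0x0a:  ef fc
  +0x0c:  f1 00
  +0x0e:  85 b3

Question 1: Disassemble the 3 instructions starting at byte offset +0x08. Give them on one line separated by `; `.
ret; bnz -4; psh %r1

off 0x08: read a0 00 as big → 0xa000
  op=0xa000>>11=0x14 ⇒ ret (N)
off 0x0a: read ef fc as big → 0xeffc
  op=0xeffc>>11=0x1d ⇒ bnz (J)
  [10:0] imm=2044 (s11→-4) = -4
off 0x0c: read f1 00 as big → 0xf100
  op=0xf100>>11=0x1e ⇒ psh (R)
  [10:8] rd=1 = %r1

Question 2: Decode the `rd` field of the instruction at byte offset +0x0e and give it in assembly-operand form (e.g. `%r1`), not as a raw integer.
@+0e  big-endian(85 b3) = 0x85b3
  top 5b → 0x10 → cpi [RI]
  rd: (w>>8)&0x7=0x5 → %r5
  imm: (w>>0)&0xff=0xb3 → 179

%r5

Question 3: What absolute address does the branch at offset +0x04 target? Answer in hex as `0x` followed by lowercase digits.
+0x04: e8 00 ⇒ word 0xe800 (big)
  top 5b → 0x1d → bnz [J]
  imm@[10:0]=0x0 ⇒ 0
  target = base 0x369e + off 0x04 + 2 + imm 0 = 0x36a4

0x36a4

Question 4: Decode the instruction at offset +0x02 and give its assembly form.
+0x02: fd b2 ⇒ word 0xfdb2 (big)
  op=0xfdb2>>11=0x1f ⇒ ldi (RI)
  [10:8] rd=5 = %r5
  [7:0] imm=178 = 178

ldi %r5, 178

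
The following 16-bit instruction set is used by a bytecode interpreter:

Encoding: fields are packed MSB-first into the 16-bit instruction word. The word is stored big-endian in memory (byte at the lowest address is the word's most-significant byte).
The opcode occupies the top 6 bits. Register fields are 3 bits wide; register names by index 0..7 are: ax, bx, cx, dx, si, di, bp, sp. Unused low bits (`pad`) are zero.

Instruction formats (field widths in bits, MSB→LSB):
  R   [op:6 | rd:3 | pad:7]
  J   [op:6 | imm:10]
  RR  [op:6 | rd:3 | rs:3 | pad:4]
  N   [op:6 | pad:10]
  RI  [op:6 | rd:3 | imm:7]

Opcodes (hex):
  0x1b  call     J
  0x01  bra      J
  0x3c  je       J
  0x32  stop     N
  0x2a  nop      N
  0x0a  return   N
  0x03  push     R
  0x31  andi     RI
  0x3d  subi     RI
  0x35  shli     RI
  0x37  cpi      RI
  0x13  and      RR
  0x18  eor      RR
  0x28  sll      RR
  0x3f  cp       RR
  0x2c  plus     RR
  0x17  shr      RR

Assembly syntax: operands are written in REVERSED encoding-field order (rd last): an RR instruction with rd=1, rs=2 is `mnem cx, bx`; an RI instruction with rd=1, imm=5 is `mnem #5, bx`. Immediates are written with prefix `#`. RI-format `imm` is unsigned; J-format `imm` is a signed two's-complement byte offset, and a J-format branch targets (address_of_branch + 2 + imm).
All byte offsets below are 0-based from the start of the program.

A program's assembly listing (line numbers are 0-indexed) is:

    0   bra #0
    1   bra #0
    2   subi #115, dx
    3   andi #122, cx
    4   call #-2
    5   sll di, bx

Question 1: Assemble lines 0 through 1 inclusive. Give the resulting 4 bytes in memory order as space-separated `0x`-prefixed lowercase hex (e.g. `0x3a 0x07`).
0. bra fields op=0x1:6|imm=0:10 → word 0400h → 04 00
1. bra fields op=0x1:6|imm=0:10 → word 0400h → 04 00

0x04 0x00 0x04 0x00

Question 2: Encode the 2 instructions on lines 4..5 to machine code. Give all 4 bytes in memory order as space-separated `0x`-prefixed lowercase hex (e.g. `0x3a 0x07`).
0x6f 0xfe 0xa0 0xd0

L4: call op=0x1b:6|imm=-2:10 ⇒ 0x6ffe ⇒ big 6f fe
L5: sll op=0x28:6|rd=1:3|rs=5:3|pad=0:4 ⇒ 0xa0d0 ⇒ big a0 d0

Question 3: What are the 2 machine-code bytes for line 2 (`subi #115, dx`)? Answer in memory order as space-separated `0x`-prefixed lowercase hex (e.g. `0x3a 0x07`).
line 2 (subi): pack op=0x3d:6|rd=3:3|imm=115:7 = 0xf5f3; big→ f5 f3

0xf5 0xf3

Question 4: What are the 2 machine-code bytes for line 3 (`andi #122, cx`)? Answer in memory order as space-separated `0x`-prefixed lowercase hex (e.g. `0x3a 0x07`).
3. andi fields op=0x31:6|rd=2:3|imm=122:7 → word c57ah → c5 7a

0xc5 0x7a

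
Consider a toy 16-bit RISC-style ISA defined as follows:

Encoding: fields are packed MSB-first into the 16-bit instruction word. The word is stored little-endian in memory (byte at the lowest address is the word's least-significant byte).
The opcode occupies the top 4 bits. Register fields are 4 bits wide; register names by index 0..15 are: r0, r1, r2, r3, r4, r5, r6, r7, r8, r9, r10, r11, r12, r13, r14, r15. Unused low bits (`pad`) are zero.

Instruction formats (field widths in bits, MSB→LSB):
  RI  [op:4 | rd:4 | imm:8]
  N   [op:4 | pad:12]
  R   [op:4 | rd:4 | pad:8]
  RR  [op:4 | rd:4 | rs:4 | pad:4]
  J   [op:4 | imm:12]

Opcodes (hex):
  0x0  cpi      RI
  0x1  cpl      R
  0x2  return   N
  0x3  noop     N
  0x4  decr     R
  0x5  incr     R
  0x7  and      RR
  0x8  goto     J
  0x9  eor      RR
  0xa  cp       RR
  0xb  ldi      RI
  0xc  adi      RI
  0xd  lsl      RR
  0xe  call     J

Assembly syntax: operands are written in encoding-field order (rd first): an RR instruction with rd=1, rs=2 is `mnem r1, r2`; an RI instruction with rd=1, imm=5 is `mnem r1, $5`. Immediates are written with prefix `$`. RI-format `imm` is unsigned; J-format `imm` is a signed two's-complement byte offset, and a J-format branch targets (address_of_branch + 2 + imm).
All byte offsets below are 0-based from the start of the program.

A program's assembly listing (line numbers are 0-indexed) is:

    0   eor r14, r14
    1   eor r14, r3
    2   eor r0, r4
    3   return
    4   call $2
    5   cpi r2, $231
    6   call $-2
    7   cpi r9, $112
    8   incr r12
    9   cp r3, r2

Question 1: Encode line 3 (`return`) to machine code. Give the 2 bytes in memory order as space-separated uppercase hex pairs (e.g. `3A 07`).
00 20

line 3 (return): pack op=0x2:4|pad=0:12 = 0x2000; little→ 00 20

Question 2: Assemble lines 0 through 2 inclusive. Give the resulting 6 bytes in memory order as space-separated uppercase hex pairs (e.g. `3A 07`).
E0 9E 30 9E 40 90

0. eor fields op=0x9:4|rd=14:4|rs=14:4|pad=0:4 → word 9ee0h → e0 9e
1. eor fields op=0x9:4|rd=14:4|rs=3:4|pad=0:4 → word 9e30h → 30 9e
2. eor fields op=0x9:4|rd=0:4|rs=4:4|pad=0:4 → word 9040h → 40 90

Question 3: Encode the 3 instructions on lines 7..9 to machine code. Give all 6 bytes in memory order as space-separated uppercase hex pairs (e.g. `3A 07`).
70 09 00 5C 20 A3

line 7 (cpi): pack op=0x0:4|rd=9:4|imm=112:8 = 0x0970; little→ 70 09
line 8 (incr): pack op=0x5:4|rd=12:4|pad=0:8 = 0x5c00; little→ 00 5c
line 9 (cp): pack op=0xa:4|rd=3:4|rs=2:4|pad=0:4 = 0xa320; little→ 20 a3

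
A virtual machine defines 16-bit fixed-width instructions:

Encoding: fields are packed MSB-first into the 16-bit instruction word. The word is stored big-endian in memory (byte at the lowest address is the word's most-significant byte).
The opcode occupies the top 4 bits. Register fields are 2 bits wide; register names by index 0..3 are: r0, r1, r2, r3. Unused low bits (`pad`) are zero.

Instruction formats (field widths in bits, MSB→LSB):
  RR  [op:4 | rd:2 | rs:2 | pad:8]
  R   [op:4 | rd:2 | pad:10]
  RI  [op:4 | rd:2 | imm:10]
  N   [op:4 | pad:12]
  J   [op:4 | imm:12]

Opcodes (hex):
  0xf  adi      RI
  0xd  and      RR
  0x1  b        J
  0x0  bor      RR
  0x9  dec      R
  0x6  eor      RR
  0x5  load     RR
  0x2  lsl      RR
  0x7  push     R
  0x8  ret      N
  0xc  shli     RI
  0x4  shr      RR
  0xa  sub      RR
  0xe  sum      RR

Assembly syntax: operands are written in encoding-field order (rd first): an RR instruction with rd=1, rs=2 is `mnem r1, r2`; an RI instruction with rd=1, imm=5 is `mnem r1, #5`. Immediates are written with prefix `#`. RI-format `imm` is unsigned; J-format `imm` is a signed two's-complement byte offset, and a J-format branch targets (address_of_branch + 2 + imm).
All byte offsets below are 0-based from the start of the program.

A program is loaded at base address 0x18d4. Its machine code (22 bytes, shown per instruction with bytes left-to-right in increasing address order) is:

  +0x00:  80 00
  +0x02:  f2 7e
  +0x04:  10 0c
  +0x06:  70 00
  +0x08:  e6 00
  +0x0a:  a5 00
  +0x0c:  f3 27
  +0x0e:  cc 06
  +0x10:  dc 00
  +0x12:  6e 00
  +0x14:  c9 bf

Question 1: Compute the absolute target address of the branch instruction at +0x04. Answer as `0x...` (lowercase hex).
0x18e6

+0x04: 10 0c ⇒ word 0x100c (big)
  top 4b → 0x1 → b [J]
  imm@[11:0]=0xc ⇒ #12
  target = base 0x18d4 + off 0x04 + 2 + imm 12 = 0x18e6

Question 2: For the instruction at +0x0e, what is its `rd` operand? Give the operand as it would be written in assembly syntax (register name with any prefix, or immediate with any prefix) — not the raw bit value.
@+0e  big-endian(cc 06) = 0xcc06
  op=0xcc06>>12=0xc ⇒ shli (RI)
  [11:10] rd=3 = r3
  [9:0] imm=6 = #6

r3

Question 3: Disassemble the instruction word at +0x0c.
adi r0, #807

+0x0c: f3 27 ⇒ word 0xf327 (big)
  op=0xf327>>12=0xf ⇒ adi (RI)
  rd: (w>>10)&0x3=0x0 → r0
  imm: (w>>0)&0x3ff=0x327 → #807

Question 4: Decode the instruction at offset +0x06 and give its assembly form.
[06] 70 00 → 0x7000
  opcode bits[15:12]=0x7: push/R
  [11:10] rd=0 = r0

push r0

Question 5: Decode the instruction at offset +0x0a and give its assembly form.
sub r1, r1

off 0x0a: read a5 00 as big → 0xa500
  top 4b → 0xa → sub [RR]
  [11:10] rd=1 = r1
  [9:8] rs=1 = r1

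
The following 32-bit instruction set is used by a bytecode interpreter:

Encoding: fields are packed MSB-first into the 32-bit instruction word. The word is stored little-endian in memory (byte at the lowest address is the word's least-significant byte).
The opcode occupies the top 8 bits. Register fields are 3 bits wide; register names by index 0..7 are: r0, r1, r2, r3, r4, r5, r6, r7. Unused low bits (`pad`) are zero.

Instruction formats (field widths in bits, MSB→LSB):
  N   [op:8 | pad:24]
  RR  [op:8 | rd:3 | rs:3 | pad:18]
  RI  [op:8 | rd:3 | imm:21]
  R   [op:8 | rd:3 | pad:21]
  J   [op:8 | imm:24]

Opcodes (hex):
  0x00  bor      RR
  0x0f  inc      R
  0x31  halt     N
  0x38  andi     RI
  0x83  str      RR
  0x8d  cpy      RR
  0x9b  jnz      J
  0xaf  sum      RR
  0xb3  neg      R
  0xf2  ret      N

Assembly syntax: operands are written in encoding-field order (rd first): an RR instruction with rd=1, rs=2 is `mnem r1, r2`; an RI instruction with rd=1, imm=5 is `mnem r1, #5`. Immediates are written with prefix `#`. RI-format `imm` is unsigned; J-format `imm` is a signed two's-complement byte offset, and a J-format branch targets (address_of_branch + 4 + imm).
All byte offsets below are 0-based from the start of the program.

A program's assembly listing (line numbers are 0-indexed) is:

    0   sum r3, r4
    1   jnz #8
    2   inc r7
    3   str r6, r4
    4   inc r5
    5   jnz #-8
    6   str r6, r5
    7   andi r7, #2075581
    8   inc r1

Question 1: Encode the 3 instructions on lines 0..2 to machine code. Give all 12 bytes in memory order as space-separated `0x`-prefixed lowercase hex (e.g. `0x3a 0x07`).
0x00 0x00 0x70 0xaf 0x08 0x00 0x00 0x9b 0x00 0x00 0xe0 0x0f

0. sum fields op=0xaf:8|rd=3:3|rs=4:3|pad=0:18 → word af700000h → 00 00 70 af
1. jnz fields op=0x9b:8|imm=8:24 → word 9b000008h → 08 00 00 9b
2. inc fields op=0xf:8|rd=7:3|pad=0:21 → word 0fe00000h → 00 00 e0 0f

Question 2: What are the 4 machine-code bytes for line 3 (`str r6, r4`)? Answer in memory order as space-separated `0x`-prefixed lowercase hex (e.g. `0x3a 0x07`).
0x00 0x00 0xd0 0x83

line 3 (str): pack op=0x83:8|rd=6:3|rs=4:3|pad=0:18 = 0x83d00000; little→ 00 00 d0 83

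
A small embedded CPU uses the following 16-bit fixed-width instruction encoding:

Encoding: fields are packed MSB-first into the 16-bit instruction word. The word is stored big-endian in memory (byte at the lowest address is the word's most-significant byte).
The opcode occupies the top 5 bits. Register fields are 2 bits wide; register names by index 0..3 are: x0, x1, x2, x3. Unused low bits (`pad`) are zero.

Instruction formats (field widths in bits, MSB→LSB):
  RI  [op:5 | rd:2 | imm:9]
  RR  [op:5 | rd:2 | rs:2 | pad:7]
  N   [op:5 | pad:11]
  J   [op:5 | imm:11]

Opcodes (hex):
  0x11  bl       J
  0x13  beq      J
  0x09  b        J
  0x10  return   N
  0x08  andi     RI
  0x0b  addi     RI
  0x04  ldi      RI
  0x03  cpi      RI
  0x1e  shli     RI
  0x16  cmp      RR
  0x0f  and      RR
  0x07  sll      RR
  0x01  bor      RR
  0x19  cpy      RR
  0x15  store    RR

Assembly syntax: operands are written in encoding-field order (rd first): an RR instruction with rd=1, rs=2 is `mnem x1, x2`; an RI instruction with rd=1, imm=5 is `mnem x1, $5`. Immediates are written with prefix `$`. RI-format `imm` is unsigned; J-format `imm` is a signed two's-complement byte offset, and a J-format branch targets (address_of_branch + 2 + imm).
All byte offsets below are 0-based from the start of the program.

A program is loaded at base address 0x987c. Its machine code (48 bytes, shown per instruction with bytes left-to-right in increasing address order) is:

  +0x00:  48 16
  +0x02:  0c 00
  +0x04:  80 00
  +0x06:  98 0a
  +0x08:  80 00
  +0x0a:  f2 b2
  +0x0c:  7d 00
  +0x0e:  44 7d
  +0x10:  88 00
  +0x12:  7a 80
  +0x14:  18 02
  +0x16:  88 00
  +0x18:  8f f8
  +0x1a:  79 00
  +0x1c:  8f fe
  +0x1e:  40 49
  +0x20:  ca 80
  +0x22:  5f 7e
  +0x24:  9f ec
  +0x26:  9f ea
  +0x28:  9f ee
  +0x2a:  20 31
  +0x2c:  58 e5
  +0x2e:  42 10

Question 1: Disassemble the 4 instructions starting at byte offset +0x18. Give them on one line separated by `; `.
bl $-8; and x0, x2; bl $-2; andi x0, $73

@+18  big-endian(8f f8) = 0x8ff8
  opcode bits[15:11]=0x11: bl/J
  imm@[10:0]=0x7f8 (s11→-8) ⇒ $-8
@+1a  big-endian(79 00) = 0x7900
  opcode bits[15:11]=0xf: and/RR
  rd@[10:9]=0x0 ⇒ x0
  rs@[8:7]=0x2 ⇒ x2
@+1c  big-endian(8f fe) = 0x8ffe
  opcode bits[15:11]=0x11: bl/J
  imm@[10:0]=0x7fe (s11→-2) ⇒ $-2
@+1e  big-endian(40 49) = 0x4049
  opcode bits[15:11]=0x8: andi/RI
  rd@[10:9]=0x0 ⇒ x0
  imm@[8:0]=0x49 ⇒ $73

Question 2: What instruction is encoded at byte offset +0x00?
b $22

@+00  big-endian(48 16) = 0x4816
  top 5b → 0x9 → b [J]
  [10:0] imm=22 = $22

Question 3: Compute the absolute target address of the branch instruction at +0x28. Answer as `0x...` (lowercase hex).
0x9894

off 0x28: read 9f ee as big → 0x9fee
  top 5b → 0x13 → beq [J]
  imm@[10:0]=0x7ee (s11→-18) ⇒ $-18
  target = base 0x987c + off 0x28 + 2 + imm -18 = 0x9894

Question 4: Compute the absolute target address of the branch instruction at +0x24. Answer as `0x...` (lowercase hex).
0x988e

+0x24: 9f ec ⇒ word 0x9fec (big)
  op=0x9fec>>11=0x13 ⇒ beq (J)
  imm@[10:0]=0x7ec (s11→-20) ⇒ $-20
  target = base 0x987c + off 0x24 + 2 + imm -20 = 0x988e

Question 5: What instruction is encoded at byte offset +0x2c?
addi x0, $229

off 0x2c: read 58 e5 as big → 0x58e5
  opcode bits[15:11]=0xb: addi/RI
  rd: (w>>9)&0x3=0x0 → x0
  imm: (w>>0)&0x1ff=0xe5 → $229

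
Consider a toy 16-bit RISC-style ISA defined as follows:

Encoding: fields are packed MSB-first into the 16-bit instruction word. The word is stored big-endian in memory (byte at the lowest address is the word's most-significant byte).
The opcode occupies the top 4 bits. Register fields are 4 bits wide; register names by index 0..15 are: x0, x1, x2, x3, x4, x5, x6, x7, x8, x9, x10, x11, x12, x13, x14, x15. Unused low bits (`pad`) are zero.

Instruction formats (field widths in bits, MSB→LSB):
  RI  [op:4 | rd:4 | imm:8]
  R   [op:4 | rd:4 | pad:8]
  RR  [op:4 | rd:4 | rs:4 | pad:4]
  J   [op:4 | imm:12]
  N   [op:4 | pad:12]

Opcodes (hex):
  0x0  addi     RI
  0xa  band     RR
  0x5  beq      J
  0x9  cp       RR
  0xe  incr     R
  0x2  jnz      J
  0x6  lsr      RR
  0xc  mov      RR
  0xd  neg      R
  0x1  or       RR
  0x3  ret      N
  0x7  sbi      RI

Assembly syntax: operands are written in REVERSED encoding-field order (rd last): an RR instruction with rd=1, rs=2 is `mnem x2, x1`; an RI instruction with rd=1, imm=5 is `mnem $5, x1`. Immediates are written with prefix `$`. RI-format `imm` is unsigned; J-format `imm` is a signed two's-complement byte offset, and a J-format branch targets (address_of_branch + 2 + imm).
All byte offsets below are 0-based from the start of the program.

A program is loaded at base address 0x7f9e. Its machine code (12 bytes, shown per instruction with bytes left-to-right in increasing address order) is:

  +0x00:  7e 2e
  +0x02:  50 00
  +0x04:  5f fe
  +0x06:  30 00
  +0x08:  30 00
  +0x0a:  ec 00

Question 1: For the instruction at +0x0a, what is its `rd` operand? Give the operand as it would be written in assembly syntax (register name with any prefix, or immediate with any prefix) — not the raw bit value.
+0x0a: ec 00 ⇒ word 0xec00 (big)
  op=0xec00>>12=0xe ⇒ incr (R)
  rd@[11:8]=0xc ⇒ x12

x12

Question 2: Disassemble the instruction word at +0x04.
off 0x04: read 5f fe as big → 0x5ffe
  opcode bits[15:12]=0x5: beq/J
  [11:0] imm=4094 (s12→-2) = $-2

beq $-2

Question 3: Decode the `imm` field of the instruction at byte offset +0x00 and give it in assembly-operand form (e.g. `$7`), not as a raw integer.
$46

off 0x00: read 7e 2e as big → 0x7e2e
  opcode bits[15:12]=0x7: sbi/RI
  rd: (w>>8)&0xf=0xe → x14
  imm: (w>>0)&0xff=0x2e → $46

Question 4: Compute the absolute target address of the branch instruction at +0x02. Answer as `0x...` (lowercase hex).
+0x02: 50 00 ⇒ word 0x5000 (big)
  opcode bits[15:12]=0x5: beq/J
  imm: (w>>0)&0xfff=0x0 → $0
  target = base 0x7f9e + off 0x02 + 2 + imm 0 = 0x7fa2

0x7fa2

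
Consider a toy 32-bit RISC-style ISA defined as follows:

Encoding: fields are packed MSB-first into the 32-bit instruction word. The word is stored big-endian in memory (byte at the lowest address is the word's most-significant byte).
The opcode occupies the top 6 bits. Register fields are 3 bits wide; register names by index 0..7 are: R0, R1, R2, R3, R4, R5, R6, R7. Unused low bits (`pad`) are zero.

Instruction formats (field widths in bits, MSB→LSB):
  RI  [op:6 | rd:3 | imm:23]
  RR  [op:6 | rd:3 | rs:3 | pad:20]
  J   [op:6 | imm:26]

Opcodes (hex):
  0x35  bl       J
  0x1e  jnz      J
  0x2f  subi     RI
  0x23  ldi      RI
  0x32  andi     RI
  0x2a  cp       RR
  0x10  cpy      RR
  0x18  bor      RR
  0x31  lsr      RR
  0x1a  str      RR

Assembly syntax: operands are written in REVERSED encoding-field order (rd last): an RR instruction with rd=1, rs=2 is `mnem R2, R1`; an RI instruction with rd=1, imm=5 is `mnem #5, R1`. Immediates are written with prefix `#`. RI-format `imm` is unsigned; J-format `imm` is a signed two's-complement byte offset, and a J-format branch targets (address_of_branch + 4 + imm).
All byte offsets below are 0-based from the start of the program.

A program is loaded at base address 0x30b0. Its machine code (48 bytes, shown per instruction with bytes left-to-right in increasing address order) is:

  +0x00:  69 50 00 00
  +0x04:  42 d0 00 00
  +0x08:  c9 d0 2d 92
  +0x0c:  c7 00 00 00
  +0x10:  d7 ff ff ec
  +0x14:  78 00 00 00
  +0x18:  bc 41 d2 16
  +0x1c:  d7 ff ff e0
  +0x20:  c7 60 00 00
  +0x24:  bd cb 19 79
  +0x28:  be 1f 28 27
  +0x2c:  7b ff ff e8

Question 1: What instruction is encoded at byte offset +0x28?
subi #2041895, R4

[28] be 1f 28 27 → 0xbe1f2827
  opcode bits[31:26]=0x2f: subi/RI
  rd: (w>>23)&0x7=0x4 → R4
  imm: (w>>0)&0x7fffff=0x1f2827 → #2041895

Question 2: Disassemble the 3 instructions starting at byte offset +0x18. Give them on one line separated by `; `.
+0x18: bc 41 d2 16 ⇒ word 0xbc41d216 (big)
  op=0xbc41d216>>26=0x2f ⇒ subi (RI)
  [25:23] rd=0 = R0
  [22:0] imm=4313622 = #4313622
+0x1c: d7 ff ff e0 ⇒ word 0xd7ffffe0 (big)
  op=0xd7ffffe0>>26=0x35 ⇒ bl (J)
  [25:0] imm=67108832 (s26→-32) = #-32
+0x20: c7 60 00 00 ⇒ word 0xc7600000 (big)
  op=0xc7600000>>26=0x31 ⇒ lsr (RR)
  [25:23] rd=6 = R6
  [22:20] rs=6 = R6

subi #4313622, R0; bl #-32; lsr R6, R6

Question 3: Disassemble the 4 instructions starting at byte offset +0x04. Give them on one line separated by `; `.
[04] 42 d0 00 00 → 0x42d00000
  op=0x42d00000>>26=0x10 ⇒ cpy (RR)
  rd@[25:23]=0x5 ⇒ R5
  rs@[22:20]=0x5 ⇒ R5
[08] c9 d0 2d 92 → 0xc9d02d92
  op=0xc9d02d92>>26=0x32 ⇒ andi (RI)
  rd@[25:23]=0x3 ⇒ R3
  imm@[22:0]=0x502d92 ⇒ #5254546
[0c] c7 00 00 00 → 0xc7000000
  op=0xc7000000>>26=0x31 ⇒ lsr (RR)
  rd@[25:23]=0x6 ⇒ R6
  rs@[22:20]=0x0 ⇒ R0
[10] d7 ff ff ec → 0xd7ffffec
  op=0xd7ffffec>>26=0x35 ⇒ bl (J)
  imm@[25:0]=0x3ffffec (s26→-20) ⇒ #-20

cpy R5, R5; andi #5254546, R3; lsr R0, R6; bl #-20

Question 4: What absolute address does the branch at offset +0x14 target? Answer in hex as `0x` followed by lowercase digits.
off 0x14: read 78 00 00 00 as big → 0x78000000
  opcode bits[31:26]=0x1e: jnz/J
  imm: (w>>0)&0x3ffffff=0x0 → #0
  target = base 0x30b0 + off 0x14 + 4 + imm 0 = 0x30c8

0x30c8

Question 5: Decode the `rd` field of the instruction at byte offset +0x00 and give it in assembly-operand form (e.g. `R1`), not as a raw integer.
[00] 69 50 00 00 → 0x69500000
  op=0x69500000>>26=0x1a ⇒ str (RR)
  rd: (w>>23)&0x7=0x2 → R2
  rs: (w>>20)&0x7=0x5 → R5

R2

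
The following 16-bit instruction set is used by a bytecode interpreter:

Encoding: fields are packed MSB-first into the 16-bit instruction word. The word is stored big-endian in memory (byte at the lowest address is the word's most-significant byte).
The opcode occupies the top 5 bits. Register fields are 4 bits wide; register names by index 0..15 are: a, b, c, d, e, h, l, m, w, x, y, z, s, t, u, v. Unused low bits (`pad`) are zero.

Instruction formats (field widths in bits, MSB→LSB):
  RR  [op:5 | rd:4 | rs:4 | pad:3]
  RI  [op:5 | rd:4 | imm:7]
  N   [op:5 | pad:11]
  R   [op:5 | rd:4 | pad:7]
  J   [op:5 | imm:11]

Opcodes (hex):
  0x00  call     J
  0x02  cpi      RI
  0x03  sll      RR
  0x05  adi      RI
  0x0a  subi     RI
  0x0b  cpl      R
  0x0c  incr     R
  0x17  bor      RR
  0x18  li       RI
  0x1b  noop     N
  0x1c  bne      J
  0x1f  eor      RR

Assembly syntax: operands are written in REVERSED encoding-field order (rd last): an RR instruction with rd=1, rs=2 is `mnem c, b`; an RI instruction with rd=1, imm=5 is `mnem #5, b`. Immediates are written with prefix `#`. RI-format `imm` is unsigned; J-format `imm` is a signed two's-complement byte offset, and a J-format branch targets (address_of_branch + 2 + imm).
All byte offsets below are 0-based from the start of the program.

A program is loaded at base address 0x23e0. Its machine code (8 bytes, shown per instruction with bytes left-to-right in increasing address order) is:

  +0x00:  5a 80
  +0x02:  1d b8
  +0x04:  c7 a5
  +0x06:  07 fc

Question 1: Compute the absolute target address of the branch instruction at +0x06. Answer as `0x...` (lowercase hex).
[06] 07 fc → 0x07fc
  top 5b → 0x0 → call [J]
  [10:0] imm=2044 (s11→-4) = #-4
  target = base 0x23e0 + off 0x06 + 2 + imm -4 = 0x23e4

0x23e4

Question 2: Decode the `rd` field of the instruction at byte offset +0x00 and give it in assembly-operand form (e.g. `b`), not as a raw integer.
h

+0x00: 5a 80 ⇒ word 0x5a80 (big)
  top 5b → 0xb → cpl [R]
  [10:7] rd=5 = h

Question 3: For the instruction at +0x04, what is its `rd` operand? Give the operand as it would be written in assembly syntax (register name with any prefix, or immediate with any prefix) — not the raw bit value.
v

[04] c7 a5 → 0xc7a5
  opcode bits[15:11]=0x18: li/RI
  rd@[10:7]=0xf ⇒ v
  imm@[6:0]=0x25 ⇒ #37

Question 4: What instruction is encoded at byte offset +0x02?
off 0x02: read 1d b8 as big → 0x1db8
  top 5b → 0x3 → sll [RR]
  [10:7] rd=11 = z
  [6:3] rs=7 = m

sll m, z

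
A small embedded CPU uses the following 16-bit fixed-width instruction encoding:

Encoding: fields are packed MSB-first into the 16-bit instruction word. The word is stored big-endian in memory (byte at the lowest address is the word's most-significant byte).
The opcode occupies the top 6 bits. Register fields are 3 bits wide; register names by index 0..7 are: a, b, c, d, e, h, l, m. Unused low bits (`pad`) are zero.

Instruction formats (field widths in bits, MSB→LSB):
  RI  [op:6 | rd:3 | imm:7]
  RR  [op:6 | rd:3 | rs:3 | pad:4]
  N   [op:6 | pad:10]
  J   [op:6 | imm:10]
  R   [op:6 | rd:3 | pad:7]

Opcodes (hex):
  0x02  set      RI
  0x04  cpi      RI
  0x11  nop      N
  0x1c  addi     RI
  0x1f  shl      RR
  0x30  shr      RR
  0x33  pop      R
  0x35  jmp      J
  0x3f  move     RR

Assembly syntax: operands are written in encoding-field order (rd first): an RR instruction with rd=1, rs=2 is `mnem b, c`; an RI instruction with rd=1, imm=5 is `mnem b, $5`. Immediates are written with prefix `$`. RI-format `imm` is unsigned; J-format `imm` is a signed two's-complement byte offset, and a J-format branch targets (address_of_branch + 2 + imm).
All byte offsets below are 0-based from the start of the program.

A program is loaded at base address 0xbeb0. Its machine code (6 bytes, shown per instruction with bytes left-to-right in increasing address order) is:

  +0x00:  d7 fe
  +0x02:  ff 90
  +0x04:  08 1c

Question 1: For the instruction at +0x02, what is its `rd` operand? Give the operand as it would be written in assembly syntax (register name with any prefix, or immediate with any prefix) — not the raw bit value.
off 0x02: read ff 90 as big → 0xff90
  op=0xff90>>10=0x3f ⇒ move (RR)
  [9:7] rd=7 = m
  [6:4] rs=1 = b

m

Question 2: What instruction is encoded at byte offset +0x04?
off 0x04: read 08 1c as big → 0x081c
  top 6b → 0x2 → set [RI]
  rd: (w>>7)&0x7=0x0 → a
  imm: (w>>0)&0x7f=0x1c → $28

set a, $28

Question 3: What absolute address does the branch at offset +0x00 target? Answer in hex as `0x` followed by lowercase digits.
0xbeb0

[00] d7 fe → 0xd7fe
  op=0xd7fe>>10=0x35 ⇒ jmp (J)
  imm: (w>>0)&0x3ff=0x3fe (s10→-2) → $-2
  target = base 0xbeb0 + off 0x00 + 2 + imm -2 = 0xbeb0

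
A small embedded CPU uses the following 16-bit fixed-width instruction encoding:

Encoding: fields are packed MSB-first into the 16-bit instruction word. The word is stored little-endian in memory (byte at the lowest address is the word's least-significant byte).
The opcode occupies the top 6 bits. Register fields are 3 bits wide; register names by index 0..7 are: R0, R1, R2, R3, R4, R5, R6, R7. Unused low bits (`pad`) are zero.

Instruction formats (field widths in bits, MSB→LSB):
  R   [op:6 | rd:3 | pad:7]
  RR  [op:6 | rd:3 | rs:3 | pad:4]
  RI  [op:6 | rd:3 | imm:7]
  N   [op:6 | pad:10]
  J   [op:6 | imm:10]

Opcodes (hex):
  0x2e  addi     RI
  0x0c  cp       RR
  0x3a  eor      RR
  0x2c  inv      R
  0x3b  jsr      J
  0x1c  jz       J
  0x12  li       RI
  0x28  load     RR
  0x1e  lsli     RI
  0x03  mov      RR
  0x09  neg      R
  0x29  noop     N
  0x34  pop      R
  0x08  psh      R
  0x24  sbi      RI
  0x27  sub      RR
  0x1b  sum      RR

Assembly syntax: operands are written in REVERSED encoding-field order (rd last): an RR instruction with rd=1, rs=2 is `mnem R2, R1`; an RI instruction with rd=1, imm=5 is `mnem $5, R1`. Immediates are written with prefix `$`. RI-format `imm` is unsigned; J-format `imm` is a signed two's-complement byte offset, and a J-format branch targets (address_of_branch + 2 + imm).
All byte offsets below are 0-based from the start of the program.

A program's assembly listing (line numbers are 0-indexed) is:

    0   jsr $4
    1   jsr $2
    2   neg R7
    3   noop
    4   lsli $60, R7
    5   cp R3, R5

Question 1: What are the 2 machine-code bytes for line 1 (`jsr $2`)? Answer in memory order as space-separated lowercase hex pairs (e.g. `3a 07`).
line 1 (jsr): pack op=0x3b:6|imm=2:10 = 0xec02; little→ 02 ec

02 ec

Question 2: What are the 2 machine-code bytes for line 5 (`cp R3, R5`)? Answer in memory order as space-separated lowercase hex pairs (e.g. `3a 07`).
b0 32

5. cp fields op=0xc:6|rd=5:3|rs=3:3|pad=0:4 → word 32b0h → b0 32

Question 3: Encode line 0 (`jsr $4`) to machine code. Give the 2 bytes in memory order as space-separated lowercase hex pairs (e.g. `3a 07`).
04 ec

0. jsr fields op=0x3b:6|imm=4:10 → word ec04h → 04 ec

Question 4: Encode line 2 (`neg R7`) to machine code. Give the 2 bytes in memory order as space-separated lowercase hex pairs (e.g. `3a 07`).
2. neg fields op=0x9:6|rd=7:3|pad=0:7 → word 2780h → 80 27

80 27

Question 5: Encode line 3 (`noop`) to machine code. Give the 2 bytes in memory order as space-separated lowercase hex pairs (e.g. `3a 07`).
00 a4

line 3 (noop): pack op=0x29:6|pad=0:10 = 0xa400; little→ 00 a4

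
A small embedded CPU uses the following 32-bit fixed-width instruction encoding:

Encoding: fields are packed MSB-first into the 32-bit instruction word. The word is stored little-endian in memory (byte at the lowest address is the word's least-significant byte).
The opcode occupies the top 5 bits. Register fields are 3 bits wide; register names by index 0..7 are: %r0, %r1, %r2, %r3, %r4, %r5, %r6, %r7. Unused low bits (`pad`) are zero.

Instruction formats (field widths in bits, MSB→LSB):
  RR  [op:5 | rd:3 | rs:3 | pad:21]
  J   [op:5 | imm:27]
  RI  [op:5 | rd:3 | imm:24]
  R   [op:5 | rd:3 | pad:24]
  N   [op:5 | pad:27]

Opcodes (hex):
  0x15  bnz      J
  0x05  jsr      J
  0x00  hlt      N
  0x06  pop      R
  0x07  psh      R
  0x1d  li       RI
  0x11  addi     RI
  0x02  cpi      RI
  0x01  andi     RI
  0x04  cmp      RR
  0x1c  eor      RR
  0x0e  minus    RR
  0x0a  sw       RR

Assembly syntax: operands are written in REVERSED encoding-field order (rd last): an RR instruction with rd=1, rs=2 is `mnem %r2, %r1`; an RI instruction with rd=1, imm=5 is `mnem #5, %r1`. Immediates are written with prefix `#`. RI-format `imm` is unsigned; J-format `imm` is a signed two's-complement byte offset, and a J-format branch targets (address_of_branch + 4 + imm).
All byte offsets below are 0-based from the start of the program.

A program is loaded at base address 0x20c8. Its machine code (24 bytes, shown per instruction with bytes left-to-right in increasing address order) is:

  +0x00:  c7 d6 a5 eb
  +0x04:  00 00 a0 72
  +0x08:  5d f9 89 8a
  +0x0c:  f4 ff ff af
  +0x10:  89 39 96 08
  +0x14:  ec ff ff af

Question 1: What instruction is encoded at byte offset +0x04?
minus %r5, %r2

[04] 00 00 a0 72 → 0x72a00000
  op=0x72a00000>>27=0xe ⇒ minus (RR)
  [26:24] rd=2 = %r2
  [23:21] rs=5 = %r5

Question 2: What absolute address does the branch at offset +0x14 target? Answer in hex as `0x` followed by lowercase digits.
0x20cc

+0x14: ec ff ff af ⇒ word 0xafffffec (little)
  opcode bits[31:27]=0x15: bnz/J
  [26:0] imm=134217708 (s27→-20) = #-20
  target = base 0x20c8 + off 0x14 + 4 + imm -20 = 0x20cc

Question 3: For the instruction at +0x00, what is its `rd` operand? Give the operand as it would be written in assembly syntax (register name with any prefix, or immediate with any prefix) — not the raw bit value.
+0x00: c7 d6 a5 eb ⇒ word 0xeba5d6c7 (little)
  top 5b → 0x1d → li [RI]
  rd@[26:24]=0x3 ⇒ %r3
  imm@[23:0]=0xa5d6c7 ⇒ #10868423

%r3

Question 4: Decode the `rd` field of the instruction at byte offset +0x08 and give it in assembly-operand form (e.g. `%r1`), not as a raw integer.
%r2

+0x08: 5d f9 89 8a ⇒ word 0x8a89f95d (little)
  opcode bits[31:27]=0x11: addi/RI
  [26:24] rd=2 = %r2
  [23:0] imm=9042269 = #9042269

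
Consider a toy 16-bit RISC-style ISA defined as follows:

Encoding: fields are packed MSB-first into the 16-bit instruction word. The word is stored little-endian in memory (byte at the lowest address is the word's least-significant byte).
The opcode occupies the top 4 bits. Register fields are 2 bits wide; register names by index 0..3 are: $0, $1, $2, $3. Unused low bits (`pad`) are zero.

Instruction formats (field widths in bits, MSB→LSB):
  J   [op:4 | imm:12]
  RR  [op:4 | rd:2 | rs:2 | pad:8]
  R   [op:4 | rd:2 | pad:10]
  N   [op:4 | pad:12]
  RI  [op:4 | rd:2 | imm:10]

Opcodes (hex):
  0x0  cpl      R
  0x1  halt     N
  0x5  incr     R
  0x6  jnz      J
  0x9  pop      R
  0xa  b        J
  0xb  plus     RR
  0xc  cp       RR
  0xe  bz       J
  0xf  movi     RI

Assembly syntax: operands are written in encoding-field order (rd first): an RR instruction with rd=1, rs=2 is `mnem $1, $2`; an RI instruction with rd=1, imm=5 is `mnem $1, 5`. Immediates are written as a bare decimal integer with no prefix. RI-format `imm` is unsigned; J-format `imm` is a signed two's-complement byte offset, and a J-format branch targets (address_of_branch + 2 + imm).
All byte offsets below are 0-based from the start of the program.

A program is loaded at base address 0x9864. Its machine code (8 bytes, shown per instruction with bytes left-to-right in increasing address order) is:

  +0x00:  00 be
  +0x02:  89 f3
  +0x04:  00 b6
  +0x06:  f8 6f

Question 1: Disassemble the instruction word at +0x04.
@+04  little-endian(00 b6) = 0xb600
  opcode bits[15:12]=0xb: plus/RR
  [11:10] rd=1 = $1
  [9:8] rs=2 = $2

plus $1, $2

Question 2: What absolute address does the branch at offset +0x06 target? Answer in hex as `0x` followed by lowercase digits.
0x9864

@+06  little-endian(f8 6f) = 0x6ff8
  opcode bits[15:12]=0x6: jnz/J
  imm@[11:0]=0xff8 (s12→-8) ⇒ -8
  target = base 0x9864 + off 0x06 + 2 + imm -8 = 0x9864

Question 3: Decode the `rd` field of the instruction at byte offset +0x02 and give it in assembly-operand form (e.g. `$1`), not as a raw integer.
@+02  little-endian(89 f3) = 0xf389
  op=0xf389>>12=0xf ⇒ movi (RI)
  rd@[11:10]=0x0 ⇒ $0
  imm@[9:0]=0x389 ⇒ 905

$0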